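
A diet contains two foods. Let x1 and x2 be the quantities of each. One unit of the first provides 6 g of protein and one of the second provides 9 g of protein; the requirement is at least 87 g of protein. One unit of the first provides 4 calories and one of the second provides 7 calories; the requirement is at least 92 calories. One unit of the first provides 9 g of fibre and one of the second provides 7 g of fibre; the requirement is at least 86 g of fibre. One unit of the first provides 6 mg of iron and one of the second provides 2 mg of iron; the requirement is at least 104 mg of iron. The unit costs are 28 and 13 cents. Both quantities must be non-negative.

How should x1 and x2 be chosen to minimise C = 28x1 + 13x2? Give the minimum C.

Feasible corners and C = 28x1 + 13x2:
  (0, 52) → C = 676
  (23, 0) → C = 644
  (16, 4) → C = 500
The feasible region is unbounded (it extends along (0, 1), (1, 0)), but C strictly increases along every unbounded feasible direction, so there is no improving ray and the minimum is attained at a vertex.

The binding constraints are 4x1 + 7x2 = 92 and 6x1 + 2x2 = 104.
Solving simultaneously gives x1 = 16, x2 = 4.

x1 = 16, x2 = 4, minimum C = 500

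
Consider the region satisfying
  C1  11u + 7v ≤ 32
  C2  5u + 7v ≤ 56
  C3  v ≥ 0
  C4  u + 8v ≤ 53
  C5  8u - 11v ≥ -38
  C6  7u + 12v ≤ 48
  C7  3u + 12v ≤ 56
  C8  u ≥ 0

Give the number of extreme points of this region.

5

Intersecting each pair of boundary lines and keeping only the points that satisfy every inequality leaves:
  (32/11, 0)
  (48/83, 304/83)
  (0, 0)
  (72/173, 650/173)
  (0, 38/11)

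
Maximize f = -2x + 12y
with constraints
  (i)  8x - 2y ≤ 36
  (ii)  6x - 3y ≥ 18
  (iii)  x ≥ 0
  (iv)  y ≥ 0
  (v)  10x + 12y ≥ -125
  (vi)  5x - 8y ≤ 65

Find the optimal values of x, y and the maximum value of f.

Feasible corners and f = -2x + 12y:
  (6, 6) → f = 60
  (9/2, 0) → f = -9
  (3, 0) → f = -6

The optimum lies where 8x - 2y = 36 and 6x - 3y = 18.
Solving simultaneously gives x = 6, y = 6.

x = 6, y = 6, maximum f = 60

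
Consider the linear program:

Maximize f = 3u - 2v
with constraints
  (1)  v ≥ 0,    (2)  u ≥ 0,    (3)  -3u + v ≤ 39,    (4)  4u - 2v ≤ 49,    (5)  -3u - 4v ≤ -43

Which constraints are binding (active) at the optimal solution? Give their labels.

(4) and (5)

Extreme points and f = 3u - 2v:
  (0, 39) → f = -78
  (0, 43/4) → f = -43/2
  (141/11, 25/22) → f = 398/11
The feasible region is unbounded (it extends along (1, 2), (1, 3)), but f strictly decreases along every unbounded feasible direction, so there is no improving ray and the maximum is attained at a vertex.

The maximum is at (141/11, 25/22). Substituting into each constraint, equality holds for (4) and (5); the remaining constraints have slack.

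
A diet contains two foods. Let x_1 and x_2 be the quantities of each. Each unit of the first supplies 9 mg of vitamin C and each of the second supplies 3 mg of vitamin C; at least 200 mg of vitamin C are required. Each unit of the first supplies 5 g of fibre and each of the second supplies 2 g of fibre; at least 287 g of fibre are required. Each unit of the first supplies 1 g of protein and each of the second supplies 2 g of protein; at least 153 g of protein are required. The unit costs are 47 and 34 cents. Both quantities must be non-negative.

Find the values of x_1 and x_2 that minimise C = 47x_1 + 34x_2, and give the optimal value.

Vertices and C = 47x_1 + 34x_2:
  (0, 287/2) → C = 4879
  (153, 0) → C = 7191
  (67/2, 239/4) → C = 3606
The feasible region is unbounded (it extends along (0, 1), (1, 0)), but C strictly increases along every unbounded feasible direction, so there is no improving ray and the minimum is attained at a vertex.

x_1 = 67/2, x_2 = 239/4, minimum C = 3606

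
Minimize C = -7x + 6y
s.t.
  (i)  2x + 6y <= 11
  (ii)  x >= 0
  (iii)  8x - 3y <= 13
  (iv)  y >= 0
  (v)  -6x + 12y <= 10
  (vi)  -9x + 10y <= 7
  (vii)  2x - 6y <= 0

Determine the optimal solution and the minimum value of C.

x = 13/7, y = 13/21, minimum C = -65/7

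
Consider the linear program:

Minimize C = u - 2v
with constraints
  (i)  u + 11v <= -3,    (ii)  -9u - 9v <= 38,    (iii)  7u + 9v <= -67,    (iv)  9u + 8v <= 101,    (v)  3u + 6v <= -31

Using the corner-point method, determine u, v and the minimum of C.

u = 29/2, v = -337/18, minimum C = 935/18

Feasible corners and C = u - 2v:
  (29/2, -337/18) → C = 935/18
  (1213/9, -139) → C = 3715/9
  (289/5, -262/5) → C = 813/5

The binding constraints are -9u - 9v = 38 and 7u + 9v = -67.
Solving simultaneously gives u = 29/2, v = -337/18.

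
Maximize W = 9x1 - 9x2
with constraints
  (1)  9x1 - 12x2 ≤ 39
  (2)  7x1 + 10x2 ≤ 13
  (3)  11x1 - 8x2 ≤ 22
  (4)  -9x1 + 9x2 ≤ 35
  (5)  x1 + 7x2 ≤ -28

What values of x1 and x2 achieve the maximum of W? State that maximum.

x1 = -21/25, x2 = -97/25, maximum W = 684/25

Vertices and W = 9x1 - 9x2:
  (-257/9, -74/3) → W = -35
  (-21/25, -97/25) → W = 684/25
  (-497/72, -217/72) → W = -35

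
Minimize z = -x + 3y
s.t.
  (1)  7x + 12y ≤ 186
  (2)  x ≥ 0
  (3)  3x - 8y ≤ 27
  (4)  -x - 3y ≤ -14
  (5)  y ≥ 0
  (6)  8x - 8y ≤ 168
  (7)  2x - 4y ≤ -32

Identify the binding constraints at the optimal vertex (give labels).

Feasible corners and z = -x + 3y:
  (0, 31/2) → z = 93/2
  (90/13, 149/13) → z = 357/13
  (0, 8) → z = 24

The minimum is at (0, 8). Substituting into each constraint, equality holds for (2) and (7); the remaining constraints have slack.

(2) and (7)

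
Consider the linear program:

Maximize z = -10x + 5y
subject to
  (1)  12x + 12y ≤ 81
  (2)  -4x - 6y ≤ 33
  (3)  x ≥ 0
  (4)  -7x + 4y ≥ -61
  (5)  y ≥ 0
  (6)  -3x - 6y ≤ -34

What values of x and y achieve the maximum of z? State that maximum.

x = 0, y = 27/4, maximum z = 135/4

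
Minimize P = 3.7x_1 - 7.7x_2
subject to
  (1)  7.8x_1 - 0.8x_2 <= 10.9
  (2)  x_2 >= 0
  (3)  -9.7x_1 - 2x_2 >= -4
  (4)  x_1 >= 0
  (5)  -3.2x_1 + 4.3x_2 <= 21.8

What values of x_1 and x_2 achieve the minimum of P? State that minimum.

x_1 = 0, x_2 = 2, minimum P = -15.4

At the optimal vertex, -9.7x_1 - 2x_2 = -4 and x_1 = 0.
Solving simultaneously gives x_1 = 0, x_2 = 2.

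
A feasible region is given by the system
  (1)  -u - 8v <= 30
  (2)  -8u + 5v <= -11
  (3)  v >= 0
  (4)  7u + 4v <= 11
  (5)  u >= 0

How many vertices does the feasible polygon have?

Of the 10 pairwise boundary intersections, those satisfying every inequality are:
  (11/8, 0)
  (99/67, 11/67)
  (11/7, 0)

3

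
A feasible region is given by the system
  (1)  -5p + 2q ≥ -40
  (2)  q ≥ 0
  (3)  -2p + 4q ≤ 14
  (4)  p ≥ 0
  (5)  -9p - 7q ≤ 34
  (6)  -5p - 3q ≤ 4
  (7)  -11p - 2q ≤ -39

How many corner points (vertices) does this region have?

4

The feasible vertices (each the meet of two boundaries and inside every other half-plane) are:
  (8, 0)
  (47/4, 75/8)
  (39/11, 0)
  (8/3, 29/6)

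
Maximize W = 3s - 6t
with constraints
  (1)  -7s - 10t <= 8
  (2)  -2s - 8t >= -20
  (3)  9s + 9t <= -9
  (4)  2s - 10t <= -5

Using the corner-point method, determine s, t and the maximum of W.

Vertices and W = 3s - 6t:
  (-22/3, 13/3) → W = -48
  (-13/9, 19/90) → W = -28/5
  (-14/3, 11/3) → W = -36
  (-5/4, 1/4) → W = -21/4

The binding constraints are 9s + 9t = -9 and 2s - 10t = -5.
Solving simultaneously gives s = -5/4, t = 1/4.

s = -5/4, t = 1/4, maximum W = -21/4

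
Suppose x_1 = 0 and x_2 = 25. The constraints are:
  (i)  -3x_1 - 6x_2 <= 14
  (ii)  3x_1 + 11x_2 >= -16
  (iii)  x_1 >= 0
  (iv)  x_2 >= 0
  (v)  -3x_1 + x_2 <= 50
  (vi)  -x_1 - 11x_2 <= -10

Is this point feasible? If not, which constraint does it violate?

(i): -150 ≤ 14 ✓
(ii): 275 ≥ -16 ✓
(iii): 0 ≥ 0 ✓
(iv): 25 ≥ 0 ✓
(v): 25 ≤ 50 ✓
(vi): -275 ≤ -10 ✓

feasible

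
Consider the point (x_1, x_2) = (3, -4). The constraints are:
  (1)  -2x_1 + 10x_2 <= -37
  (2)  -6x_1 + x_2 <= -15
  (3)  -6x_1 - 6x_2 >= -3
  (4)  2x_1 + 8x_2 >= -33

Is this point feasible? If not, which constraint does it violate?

feasible

(1): -46 ≤ -37 ✓
(2): -22 ≤ -15 ✓
(3): 6 ≥ -3 ✓
(4): -26 ≥ -33 ✓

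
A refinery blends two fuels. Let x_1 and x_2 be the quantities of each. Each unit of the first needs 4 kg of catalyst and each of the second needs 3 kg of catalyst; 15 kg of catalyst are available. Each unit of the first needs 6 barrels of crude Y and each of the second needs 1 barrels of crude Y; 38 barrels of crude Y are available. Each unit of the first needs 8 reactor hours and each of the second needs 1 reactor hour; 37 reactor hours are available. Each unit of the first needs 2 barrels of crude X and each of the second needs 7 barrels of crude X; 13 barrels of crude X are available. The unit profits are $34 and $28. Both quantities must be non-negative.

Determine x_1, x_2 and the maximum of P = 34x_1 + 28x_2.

x_1 = 3, x_2 = 1, maximum P = 130

Corner points and P = 34x_1 + 28x_2:
  (0, 0) → P = 0
  (0, 13/7) → P = 52
  (15/4, 0) → P = 255/2
  (3, 1) → P = 130

The binding constraints are 4x_1 + 3x_2 = 15 and 2x_1 + 7x_2 = 13.
Solving simultaneously gives x_1 = 3, x_2 = 1.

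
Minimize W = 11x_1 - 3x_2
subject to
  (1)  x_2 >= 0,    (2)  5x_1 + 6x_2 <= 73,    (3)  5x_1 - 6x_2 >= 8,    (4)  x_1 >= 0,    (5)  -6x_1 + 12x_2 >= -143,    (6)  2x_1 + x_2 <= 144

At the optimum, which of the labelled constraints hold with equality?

Corner points and W = 11x_1 - 3x_2:
  (73/5, 0) → W = 803/5
  (8/5, 0) → W = 88/5
  (81/10, 65/12) → W = 1457/20

The minimum is at (8/5, 0). Substituting into each constraint, equality holds for (1) and (3); the remaining constraints have slack.

(1) and (3)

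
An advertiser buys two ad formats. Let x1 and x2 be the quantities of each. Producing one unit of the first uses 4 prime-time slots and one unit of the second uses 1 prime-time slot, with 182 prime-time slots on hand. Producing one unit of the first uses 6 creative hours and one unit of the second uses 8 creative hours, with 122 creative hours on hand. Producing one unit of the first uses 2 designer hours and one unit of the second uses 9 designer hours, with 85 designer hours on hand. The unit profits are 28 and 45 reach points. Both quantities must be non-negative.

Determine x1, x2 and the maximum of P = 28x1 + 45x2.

x1 = 11, x2 = 7, maximum P = 623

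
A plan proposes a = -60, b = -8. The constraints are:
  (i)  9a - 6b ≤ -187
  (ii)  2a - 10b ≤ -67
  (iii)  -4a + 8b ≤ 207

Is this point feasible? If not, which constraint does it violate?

not feasible — violates (ii)

Constraint (ii): 2a - 10b = -40, which is not ≤ -67. All other constraints are satisfied.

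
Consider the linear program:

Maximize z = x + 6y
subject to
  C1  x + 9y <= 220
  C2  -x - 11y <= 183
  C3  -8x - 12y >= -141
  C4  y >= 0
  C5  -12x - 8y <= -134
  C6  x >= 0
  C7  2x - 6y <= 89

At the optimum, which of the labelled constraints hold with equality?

Corner points and z = x + 6y:
  (141/8, 0) → z = 141/8
  (6, 31/4) → z = 105/2
  (67/6, 0) → z = 67/6

The maximum is at (6, 31/4). Substituting into each constraint, equality holds for C3 and C5; the remaining constraints have slack.

C3 and C5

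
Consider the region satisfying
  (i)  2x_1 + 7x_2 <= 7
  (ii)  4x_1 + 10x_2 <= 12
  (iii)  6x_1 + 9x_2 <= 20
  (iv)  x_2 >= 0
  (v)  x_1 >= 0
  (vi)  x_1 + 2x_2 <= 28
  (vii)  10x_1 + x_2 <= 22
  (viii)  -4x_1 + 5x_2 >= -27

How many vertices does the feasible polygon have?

5

Pairwise boundary intersections that survive every other constraint:
  (7/4, 1/2)
  (0, 1)
  (13/6, 1/3)
  (0, 0)
  (11/5, 0)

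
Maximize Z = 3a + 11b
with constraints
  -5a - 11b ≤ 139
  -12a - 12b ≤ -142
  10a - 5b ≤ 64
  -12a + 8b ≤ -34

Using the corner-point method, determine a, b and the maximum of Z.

a = 171/10, b = 107/5, maximum Z = 2867/10

The binding constraints are 10a - 5b = 64 and -12a + 8b = -34.
Solving simultaneously gives a = 171/10, b = 107/5.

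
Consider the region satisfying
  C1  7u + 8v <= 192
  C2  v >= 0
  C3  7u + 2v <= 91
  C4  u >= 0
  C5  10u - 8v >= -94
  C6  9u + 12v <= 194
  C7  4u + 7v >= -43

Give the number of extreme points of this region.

5

Of the 21 pairwise boundary intersections, those satisfying every inequality are:
  (13, 0)
  (0, 0)
  (32/3, 49/6)
  (0, 47/4)
  (53/24, 1393/96)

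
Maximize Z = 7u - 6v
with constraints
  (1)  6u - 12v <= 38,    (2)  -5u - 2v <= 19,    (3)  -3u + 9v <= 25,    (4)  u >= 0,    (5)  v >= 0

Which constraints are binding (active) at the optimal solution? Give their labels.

Vertices and Z = 7u - 6v:
  (107/3, 44/3) → Z = 485/3
  (19/3, 0) → Z = 133/3
  (0, 25/9) → Z = -50/3
  (0, 0) → Z = 0

The maximum is at (107/3, 44/3). Substituting into each constraint, equality holds for (1) and (3); the remaining constraints have slack.

(1) and (3)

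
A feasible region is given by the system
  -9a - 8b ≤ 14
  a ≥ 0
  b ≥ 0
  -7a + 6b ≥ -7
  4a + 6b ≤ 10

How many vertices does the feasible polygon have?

4

The feasible vertices (each the meet of two boundaries and inside every other half-plane) are:
  (0, 0)
  (0, 5/3)
  (1, 0)
  (17/11, 7/11)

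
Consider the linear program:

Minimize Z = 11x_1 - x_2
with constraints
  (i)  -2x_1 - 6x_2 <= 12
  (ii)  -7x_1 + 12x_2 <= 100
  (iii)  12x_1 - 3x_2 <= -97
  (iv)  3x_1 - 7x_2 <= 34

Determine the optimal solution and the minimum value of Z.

x_1 = -124/11, x_2 = 58/33, minimum Z = -4150/33

Corner points and Z = 11x_1 - x_2:
  (-124/11, 58/33) → Z = -4150/33
  (-103/13, 25/39) → Z = -3424/39
  (-288/41, 521/123) → Z = -10025/123

The optimum lies where -2x_1 - 6x_2 = 12 and -7x_1 + 12x_2 = 100.
Solving simultaneously gives x_1 = -124/11, x_2 = 58/33.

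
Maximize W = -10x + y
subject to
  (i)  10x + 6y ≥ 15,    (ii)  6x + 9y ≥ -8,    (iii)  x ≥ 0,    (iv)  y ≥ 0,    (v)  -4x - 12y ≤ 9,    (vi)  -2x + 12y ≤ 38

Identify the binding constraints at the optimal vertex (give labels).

Corner points and W = -10x + y:
  (0, 5/2) → W = 5/2
  (3/2, 0) → W = -15
  (0, 19/6) → W = 19/6
The feasible region is unbounded (it extends along (6, 1), (1, 0)), but W strictly decreases along every unbounded feasible direction, so there is no improving ray and the maximum is attained at a vertex.

The maximum is at (0, 19/6). Substituting into each constraint, equality holds for (iii) and (vi); the remaining constraints have slack.

(iii) and (vi)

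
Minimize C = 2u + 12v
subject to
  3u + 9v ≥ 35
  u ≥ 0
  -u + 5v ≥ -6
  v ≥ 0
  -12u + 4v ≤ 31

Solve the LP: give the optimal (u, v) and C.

The feasible region is unbounded (it extends along (1, 3), (5, 1)), but C strictly increases along every unbounded feasible direction, so there is no improving ray and the minimum is attained at a vertex.

At the optimal vertex, 3u + 9v = 35 and -u + 5v = -6.
Solving simultaneously gives u = 229/24, v = 17/24.

u = 229/24, v = 17/24, minimum C = 331/12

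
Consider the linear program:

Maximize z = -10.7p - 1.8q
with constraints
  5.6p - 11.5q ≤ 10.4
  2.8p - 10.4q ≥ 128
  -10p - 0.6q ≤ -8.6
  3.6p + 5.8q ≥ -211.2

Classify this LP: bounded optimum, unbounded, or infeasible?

The boundaries 5.6p - 11.5q = 10.4 and -10p - 0.6q = -8.6 meet at (5257/5918, -1396/2959), but that point violates 2.8p - 10.4q ≥ 128. Every candidate vertex is excluded by some other constraint, so the feasible region is empty.

infeasible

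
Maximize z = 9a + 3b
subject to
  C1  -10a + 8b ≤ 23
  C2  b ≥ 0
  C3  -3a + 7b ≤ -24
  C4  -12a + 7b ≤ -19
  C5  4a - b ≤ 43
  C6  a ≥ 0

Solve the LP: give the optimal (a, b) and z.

a = 277/25, b = 33/25, maximum z = 2592/25

Vertices and z = 9a + 3b:
  (8, 0) → z = 72
  (43/4, 0) → z = 387/4
  (277/25, 33/25) → z = 2592/25

The binding constraints are -3a + 7b = -24 and 4a - b = 43.
Solving simultaneously gives a = 277/25, b = 33/25.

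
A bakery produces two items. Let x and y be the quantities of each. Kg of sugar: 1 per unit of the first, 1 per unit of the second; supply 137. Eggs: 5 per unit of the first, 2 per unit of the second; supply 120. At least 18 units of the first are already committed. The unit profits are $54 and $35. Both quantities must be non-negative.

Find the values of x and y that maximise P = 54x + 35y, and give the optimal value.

Corner points and P = 54x + 35y:
  (24, 0) → P = 1296
  (18, 0) → P = 972
  (18, 15) → P = 1497

At the optimal vertex, 5x + 2y = 120 and x = 18.
Solving simultaneously gives x = 18, y = 15.

x = 18, y = 15, maximum P = 1497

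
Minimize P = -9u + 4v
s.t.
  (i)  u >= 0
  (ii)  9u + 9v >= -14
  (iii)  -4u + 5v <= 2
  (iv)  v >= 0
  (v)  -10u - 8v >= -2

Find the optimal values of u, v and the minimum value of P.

Feasible corners and P = -9u + 4v:
  (0, 0) → P = 0
  (0, 1/4) → P = 1
  (1/5, 0) → P = -9/5

u = 1/5, v = 0, minimum P = -9/5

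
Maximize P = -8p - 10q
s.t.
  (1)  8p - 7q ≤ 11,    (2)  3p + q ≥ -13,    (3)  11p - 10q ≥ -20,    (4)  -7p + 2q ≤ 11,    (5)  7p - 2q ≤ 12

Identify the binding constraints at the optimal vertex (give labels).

Vertices and P = -8p - 10q:
  (-80/29, -137/29) → P = 2010/29
  (62/33, 19/33) → P = -686/33
  (-37/13, -58/13) → P = 876/13
  (-35/24, 19/48) → P = 185/24
  (10/3, 17/3) → P = -250/3

The maximum is at (-80/29, -137/29). Substituting into each constraint, equality holds for (1) and (2); the remaining constraints have slack.

(1) and (2)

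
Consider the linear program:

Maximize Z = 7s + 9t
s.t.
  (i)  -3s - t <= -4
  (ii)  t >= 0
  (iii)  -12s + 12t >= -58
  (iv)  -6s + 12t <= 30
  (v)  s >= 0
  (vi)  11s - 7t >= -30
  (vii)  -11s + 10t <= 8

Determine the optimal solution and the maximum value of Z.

Feasible corners and Z = 7s + 9t:
  (4/3, 0) → Z = 28/3
  (32/41, 68/41) → Z = 836/41
  (29/6, 0) → Z = 203/6
  (44/3, 59/6) → Z = 1147/6
  (17/6, 47/12) → Z = 661/12

s = 44/3, t = 59/6, maximum Z = 1147/6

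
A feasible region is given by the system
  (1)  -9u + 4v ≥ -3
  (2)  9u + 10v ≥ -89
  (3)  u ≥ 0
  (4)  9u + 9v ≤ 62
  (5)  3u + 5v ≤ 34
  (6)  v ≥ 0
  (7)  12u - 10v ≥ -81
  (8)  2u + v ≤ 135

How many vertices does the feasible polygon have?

5

Of the 28 pairwise boundary intersections, those satisfying every inequality are:
  (275/117, 59/13)
  (1/3, 0)
  (0, 34/5)
  (0, 0)
  (2/9, 20/3)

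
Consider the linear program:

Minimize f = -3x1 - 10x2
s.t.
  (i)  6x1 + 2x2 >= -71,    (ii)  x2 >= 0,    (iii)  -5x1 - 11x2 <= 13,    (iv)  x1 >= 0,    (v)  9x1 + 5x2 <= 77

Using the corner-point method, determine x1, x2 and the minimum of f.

Feasible corners and f = -3x1 - 10x2:
  (0, 0) → f = 0
  (77/9, 0) → f = -77/3
  (0, 77/5) → f = -154

x1 = 0, x2 = 77/5, minimum f = -154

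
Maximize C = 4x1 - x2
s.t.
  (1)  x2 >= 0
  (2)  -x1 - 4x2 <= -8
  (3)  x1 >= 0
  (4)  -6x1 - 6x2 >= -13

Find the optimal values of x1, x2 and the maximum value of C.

Vertices and C = 4x1 - x2:
  (0, 2) → C = -2
  (2/9, 35/18) → C = -19/18
  (0, 13/6) → C = -13/6

The optimum lies where -x1 - 4x2 = -8 and -6x1 - 6x2 = -13.
Solving simultaneously gives x1 = 2/9, x2 = 35/18.

x1 = 2/9, x2 = 35/18, maximum C = -19/18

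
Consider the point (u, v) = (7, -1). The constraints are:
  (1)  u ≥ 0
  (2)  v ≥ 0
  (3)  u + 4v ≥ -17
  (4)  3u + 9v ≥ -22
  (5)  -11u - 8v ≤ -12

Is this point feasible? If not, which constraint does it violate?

Constraint (2): v = -1, which is not ≥ 0. All other constraints are satisfied.

not feasible — violates (2)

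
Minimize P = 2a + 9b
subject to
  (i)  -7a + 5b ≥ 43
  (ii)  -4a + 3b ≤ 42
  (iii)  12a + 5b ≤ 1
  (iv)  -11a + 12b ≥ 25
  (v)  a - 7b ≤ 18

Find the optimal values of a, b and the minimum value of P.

a = -348/25, b = -114/25, minimum P = -1722/25

Corner points and P = 2a + 9b:
  (-42/19, 523/95) → P = 4287/95
  (-391/44, -169/44) → P = -2303/44
  (-207/56, 127/14) → P = 297/4
  (-348/25, -114/25) → P = -1722/25

The optimum lies where -4a + 3b = 42 and a - 7b = 18.
Solving simultaneously gives a = -348/25, b = -114/25.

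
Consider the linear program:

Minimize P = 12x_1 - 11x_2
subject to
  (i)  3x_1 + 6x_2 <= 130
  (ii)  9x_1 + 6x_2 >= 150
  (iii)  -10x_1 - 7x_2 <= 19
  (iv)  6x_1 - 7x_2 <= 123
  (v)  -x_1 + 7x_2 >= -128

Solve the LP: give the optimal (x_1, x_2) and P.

x_1 = 10/3, x_2 = 20, minimum P = -180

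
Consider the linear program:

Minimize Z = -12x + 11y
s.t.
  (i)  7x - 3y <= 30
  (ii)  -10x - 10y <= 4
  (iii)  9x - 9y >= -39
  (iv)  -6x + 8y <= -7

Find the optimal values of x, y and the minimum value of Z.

Vertices and Z = -12x + 11y:
  (72/25, -82/25) → Z = -1766/25
  (219/38, 131/38) → Z = -1187/38
  (19/70, -47/70) → Z = -149/14

The optimum lies where 7x - 3y = 30 and -10x - 10y = 4.
Solving simultaneously gives x = 72/25, y = -82/25.

x = 72/25, y = -82/25, minimum Z = -1766/25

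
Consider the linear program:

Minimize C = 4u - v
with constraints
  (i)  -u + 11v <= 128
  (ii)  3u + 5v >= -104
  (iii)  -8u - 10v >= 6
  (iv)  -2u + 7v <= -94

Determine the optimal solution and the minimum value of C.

u = -258/31, v = -490/31, minimum C = -542/31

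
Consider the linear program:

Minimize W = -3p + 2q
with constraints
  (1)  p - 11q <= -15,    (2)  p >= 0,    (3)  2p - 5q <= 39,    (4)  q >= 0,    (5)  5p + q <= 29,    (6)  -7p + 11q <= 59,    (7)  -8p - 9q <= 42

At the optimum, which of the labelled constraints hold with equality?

Feasible corners and W = -3p + 2q:
  (0, 15/11) → W = 30/11
  (38/7, 13/7) → W = -88/7
  (0, 59/11) → W = 118/11
  (130/31, 249/31) → W = 108/31

The minimum is at (38/7, 13/7). Substituting into each constraint, equality holds for (1) and (5); the remaining constraints have slack.

(1) and (5)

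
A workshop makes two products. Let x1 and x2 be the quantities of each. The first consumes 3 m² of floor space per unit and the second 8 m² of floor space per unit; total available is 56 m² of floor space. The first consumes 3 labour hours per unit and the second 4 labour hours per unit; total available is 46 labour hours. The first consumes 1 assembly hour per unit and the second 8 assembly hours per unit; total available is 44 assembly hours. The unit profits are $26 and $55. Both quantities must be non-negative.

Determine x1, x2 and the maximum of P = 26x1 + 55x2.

x1 = 12, x2 = 5/2, maximum P = 899/2

Corner points and P = 26x1 + 55x2:
  (0, 0) → P = 0
  (0, 11/2) → P = 605/2
  (46/3, 0) → P = 1196/3
  (12, 5/2) → P = 899/2
  (6, 19/4) → P = 1669/4

At the optimal vertex, 3x1 + 8x2 = 56 and 3x1 + 4x2 = 46.
Solving simultaneously gives x1 = 12, x2 = 5/2.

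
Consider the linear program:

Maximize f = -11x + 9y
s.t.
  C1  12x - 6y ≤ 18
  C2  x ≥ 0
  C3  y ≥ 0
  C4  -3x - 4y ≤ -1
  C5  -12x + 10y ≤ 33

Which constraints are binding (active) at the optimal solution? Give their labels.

C2 and C5

Feasible corners and f = -11x + 9y:
  (3/2, 0) → f = -33/2
  (63/8, 51/4) → f = 225/8
  (0, 1/4) → f = 9/4
  (0, 33/10) → f = 297/10
  (1/3, 0) → f = -11/3

The maximum is at (0, 33/10). Substituting into each constraint, equality holds for C2 and C5; the remaining constraints have slack.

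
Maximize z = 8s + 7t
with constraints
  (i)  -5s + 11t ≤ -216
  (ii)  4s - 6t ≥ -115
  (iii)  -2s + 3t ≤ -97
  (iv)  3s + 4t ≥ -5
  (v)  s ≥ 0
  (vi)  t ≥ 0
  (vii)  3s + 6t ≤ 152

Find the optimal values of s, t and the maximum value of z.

s = 152/3, t = 0, maximum z = 1216/3

Feasible corners and z = 8s + 7t:
  (97/2, 0) → z = 388
  (346/7, 13/21) → z = 8395/21
  (152/3, 0) → z = 1216/3

The optimum lies where t = 0 and 3s + 6t = 152.
Solving simultaneously gives s = 152/3, t = 0.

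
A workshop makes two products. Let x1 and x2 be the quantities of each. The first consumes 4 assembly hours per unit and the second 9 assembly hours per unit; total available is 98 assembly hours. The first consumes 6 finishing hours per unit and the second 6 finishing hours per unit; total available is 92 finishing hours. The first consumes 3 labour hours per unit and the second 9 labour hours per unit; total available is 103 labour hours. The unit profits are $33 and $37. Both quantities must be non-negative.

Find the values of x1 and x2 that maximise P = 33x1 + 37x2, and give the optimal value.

x1 = 8, x2 = 22/3, maximum P = 1606/3

At the optimal vertex, 4x1 + 9x2 = 98 and 6x1 + 6x2 = 92.
Solving simultaneously gives x1 = 8, x2 = 22/3.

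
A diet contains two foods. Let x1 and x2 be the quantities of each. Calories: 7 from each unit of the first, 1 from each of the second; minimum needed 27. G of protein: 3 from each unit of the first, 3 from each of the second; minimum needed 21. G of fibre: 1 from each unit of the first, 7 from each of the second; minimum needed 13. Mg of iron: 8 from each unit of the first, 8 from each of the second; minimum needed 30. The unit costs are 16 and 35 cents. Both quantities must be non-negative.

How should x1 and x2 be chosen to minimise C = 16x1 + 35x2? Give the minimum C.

x1 = 6, x2 = 1, minimum C = 131

Feasible corners and C = 16x1 + 35x2:
  (0, 27) → C = 945
  (13, 0) → C = 208
  (10/3, 11/3) → C = 545/3
  (6, 1) → C = 131
The feasible region is unbounded (it extends along (0, 1), (1, 0)), but C strictly increases along every unbounded feasible direction, so there is no improving ray and the minimum is attained at a vertex.

At the optimal vertex, 3x1 + 3x2 = 21 and x1 + 7x2 = 13.
Solving simultaneously gives x1 = 6, x2 = 1.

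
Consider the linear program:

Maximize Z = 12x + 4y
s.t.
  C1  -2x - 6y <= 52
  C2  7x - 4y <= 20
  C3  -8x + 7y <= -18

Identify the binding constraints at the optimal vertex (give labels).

C2 and C3

Vertices and Z = 12x + 4y:
  (-44/25, -202/25) → Z = -1336/25
  (-128/31, -226/31) → Z = -2440/31
  (4, 2) → Z = 56

The maximum is at (4, 2). Substituting into each constraint, equality holds for C2 and C3; the remaining constraints have slack.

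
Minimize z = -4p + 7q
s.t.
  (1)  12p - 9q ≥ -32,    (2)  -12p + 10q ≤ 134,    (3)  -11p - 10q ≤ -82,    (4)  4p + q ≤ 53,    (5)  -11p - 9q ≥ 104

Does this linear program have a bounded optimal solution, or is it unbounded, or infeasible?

The boundaries 12p - 9q = -32 and -11p - 10q = -82 meet at (418/219, 1336/219), but that point violates -11p - 9q ≥ 104. Every candidate vertex is excluded by some other constraint, so the feasible region is empty.

infeasible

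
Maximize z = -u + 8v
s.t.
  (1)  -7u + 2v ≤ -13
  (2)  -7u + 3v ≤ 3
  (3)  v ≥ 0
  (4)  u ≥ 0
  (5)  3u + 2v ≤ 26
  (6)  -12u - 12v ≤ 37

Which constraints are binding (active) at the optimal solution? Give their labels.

Extreme points and z = -u + 8v:
  (13/7, 0) → z = -13/7
  (39/10, 143/20) → z = 533/10
  (26/3, 0) → z = -26/3

The maximum is at (39/10, 143/20). Substituting into each constraint, equality holds for (1) and (5); the remaining constraints have slack.

(1) and (5)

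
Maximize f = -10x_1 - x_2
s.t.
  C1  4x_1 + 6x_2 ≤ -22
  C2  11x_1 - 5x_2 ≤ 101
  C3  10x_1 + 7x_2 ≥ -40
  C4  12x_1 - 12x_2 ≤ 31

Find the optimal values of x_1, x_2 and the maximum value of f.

The binding constraints are 4x_1 + 6x_2 = -22 and 10x_1 + 7x_2 = -40.
Solving simultaneously gives x_1 = -43/16, x_2 = -15/8.

x_1 = -43/16, x_2 = -15/8, maximum f = 115/4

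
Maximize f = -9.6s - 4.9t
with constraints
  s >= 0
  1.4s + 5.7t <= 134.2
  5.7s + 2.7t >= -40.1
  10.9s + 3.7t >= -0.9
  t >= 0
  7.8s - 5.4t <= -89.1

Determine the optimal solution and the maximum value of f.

Vertices and f = -9.6s - 4.9t:
  (0, 1342/57) → f = -32879/285
  (0, 33/2) → f = -1617/20
  (2409/578, 19525/867) → f = -1303621/8670

s = 0, t = 16.5, maximum f = -80.85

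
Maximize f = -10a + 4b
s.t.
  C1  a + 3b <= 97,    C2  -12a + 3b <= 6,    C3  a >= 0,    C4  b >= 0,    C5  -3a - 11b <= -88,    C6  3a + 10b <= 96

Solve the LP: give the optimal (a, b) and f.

a = 76/43, b = 390/43, maximum f = 800/43

Corner points and f = -10a + 4b:
  (66/47, 358/47) → f = 772/47
  (76/43, 390/43) → f = 800/43
  (88/3, 0) → f = -880/3
  (32, 0) → f = -320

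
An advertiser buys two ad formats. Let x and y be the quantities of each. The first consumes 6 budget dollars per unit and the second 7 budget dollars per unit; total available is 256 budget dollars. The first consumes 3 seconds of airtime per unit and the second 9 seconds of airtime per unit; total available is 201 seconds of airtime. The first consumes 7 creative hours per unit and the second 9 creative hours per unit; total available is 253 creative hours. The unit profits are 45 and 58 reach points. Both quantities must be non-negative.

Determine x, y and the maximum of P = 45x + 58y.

At the optimal vertex, 3x + 9y = 201 and 7x + 9y = 253.
Solving simultaneously gives x = 13, y = 18.

x = 13, y = 18, maximum P = 1629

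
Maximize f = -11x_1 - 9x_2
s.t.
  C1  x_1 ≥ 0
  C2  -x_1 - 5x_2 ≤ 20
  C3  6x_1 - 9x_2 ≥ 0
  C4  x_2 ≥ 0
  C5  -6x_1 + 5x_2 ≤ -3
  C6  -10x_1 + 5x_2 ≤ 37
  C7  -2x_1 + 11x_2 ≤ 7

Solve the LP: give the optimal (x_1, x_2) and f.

x_1 = 1/2, x_2 = 0, maximum f = -11/2

Feasible corners and f = -11x_1 - 9x_2:
  (9/8, 3/4) → f = -153/8
  (21/16, 7/8) → f = -357/16
  (1/2, 0) → f = -11/2
The feasible region is unbounded (it extends along (11, 2), (1, 0)), but f strictly decreases along every unbounded feasible direction, so there is no improving ray and the maximum is attained at a vertex.

The optimum lies where x_2 = 0 and -6x_1 + 5x_2 = -3.
Solving simultaneously gives x_1 = 1/2, x_2 = 0.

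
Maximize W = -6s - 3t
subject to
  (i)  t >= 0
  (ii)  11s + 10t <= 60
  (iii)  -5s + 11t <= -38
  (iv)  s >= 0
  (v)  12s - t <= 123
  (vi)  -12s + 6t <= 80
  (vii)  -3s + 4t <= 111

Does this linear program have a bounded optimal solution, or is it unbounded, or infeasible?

infeasible

The boundaries t = 0 and 11s + 10t = 60 meet at (60/11, 0), but that point violates -5s + 11t ≤ -38. Every candidate vertex is excluded by some other constraint, so the feasible region is empty.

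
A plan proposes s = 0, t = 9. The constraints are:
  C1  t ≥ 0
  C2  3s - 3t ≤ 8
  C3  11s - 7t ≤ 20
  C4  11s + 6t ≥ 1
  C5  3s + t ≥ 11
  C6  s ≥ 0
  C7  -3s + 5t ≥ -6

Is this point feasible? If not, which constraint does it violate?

not feasible — violates C5

Constraint C5: 3s + t = 9, which is not ≥ 11. All other constraints are satisfied.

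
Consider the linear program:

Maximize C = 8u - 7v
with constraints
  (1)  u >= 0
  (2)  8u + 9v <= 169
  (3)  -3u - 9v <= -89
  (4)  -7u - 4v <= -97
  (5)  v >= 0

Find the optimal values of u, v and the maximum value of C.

u = 16, v = 41/9, maximum C = 865/9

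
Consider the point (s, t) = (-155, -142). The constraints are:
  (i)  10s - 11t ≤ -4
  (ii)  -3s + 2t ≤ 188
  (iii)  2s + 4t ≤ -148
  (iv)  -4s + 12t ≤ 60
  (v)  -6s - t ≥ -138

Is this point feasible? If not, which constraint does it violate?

not feasible — violates (i)

Constraint (i): 10s - 11t = 12, which is not ≤ -4. All other constraints are satisfied.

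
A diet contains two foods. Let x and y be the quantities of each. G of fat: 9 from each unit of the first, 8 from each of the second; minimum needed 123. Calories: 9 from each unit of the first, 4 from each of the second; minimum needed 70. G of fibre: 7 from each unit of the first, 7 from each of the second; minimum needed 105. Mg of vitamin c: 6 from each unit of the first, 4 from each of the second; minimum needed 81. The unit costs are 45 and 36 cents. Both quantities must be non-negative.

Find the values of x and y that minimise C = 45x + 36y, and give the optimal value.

Extreme points and C = 45x + 36y:
  (0, 81/4) → C = 729
  (15, 0) → C = 675
  (21/2, 9/2) → C = 1269/2
The feasible region is unbounded (it extends along (0, 1), (1, 0)), but C strictly increases along every unbounded feasible direction, so there is no improving ray and the minimum is attained at a vertex.

At the optimal vertex, 7x + 7y = 105 and 6x + 4y = 81.
Solving simultaneously gives x = 21/2, y = 9/2.

x = 21/2, y = 9/2, minimum C = 1269/2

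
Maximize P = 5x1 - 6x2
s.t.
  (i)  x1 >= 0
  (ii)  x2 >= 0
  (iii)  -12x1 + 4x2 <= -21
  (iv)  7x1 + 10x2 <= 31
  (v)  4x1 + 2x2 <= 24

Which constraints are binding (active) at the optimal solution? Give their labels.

(ii) and (iv)

Vertices and P = 5x1 - 6x2:
  (7/4, 0) → P = 35/4
  (31/7, 0) → P = 155/7
  (167/74, 225/148) → P = 80/37

The maximum is at (31/7, 0). Substituting into each constraint, equality holds for (ii) and (iv); the remaining constraints have slack.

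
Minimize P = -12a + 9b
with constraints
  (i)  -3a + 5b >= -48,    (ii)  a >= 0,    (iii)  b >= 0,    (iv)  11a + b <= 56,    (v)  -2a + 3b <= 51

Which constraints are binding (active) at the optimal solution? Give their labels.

(iii) and (iv)

Feasible corners and P = -12a + 9b:
  (0, 0) → P = 0
  (0, 17) → P = 153
  (56/11, 0) → P = -672/11
  (117/35, 673/35) → P = 4653/35

The minimum is at (56/11, 0). Substituting into each constraint, equality holds for (iii) and (iv); the remaining constraints have slack.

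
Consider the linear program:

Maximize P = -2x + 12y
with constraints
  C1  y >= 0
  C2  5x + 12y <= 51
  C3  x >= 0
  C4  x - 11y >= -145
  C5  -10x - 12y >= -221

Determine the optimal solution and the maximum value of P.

x = 0, y = 17/4, maximum P = 51

Feasible corners and P = -2x + 12y:
  (51/5, 0) → P = -102/5
  (0, 0) → P = 0
  (0, 17/4) → P = 51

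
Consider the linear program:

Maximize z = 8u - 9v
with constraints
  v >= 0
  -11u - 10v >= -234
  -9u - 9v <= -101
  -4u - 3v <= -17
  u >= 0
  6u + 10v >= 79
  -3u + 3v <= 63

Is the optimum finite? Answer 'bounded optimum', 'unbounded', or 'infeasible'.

Vertices and z = 8u - 9v:
  (234/11, 0) → z = 1872/11
  (79/6, 0) → z = 316/3
  (8/7, 155/7) → z = -1331/7
  (0, 101/9) → z = -101
  (299/36, 35/12) → z = 1447/36
  (0, 21) → z = -189
The feasible region has finitely many vertices and no improving ray; the maximum is 1872/11 at (234/11, 0).

bounded optimum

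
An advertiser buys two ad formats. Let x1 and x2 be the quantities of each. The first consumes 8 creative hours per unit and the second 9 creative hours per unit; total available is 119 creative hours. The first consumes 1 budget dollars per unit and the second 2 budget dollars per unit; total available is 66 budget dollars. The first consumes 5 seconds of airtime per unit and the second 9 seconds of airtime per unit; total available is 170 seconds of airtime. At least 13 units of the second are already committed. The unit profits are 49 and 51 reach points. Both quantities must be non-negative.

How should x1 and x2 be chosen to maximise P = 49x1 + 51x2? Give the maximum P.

x1 = 1/4, x2 = 13, maximum P = 2701/4

Vertices and P = 49x1 + 51x2:
  (0, 119/9) → P = 2023/3
  (0, 13) → P = 663
  (1/4, 13) → P = 2701/4

The optimum lies where 8x1 + 9x2 = 119 and x2 = 13.
Solving simultaneously gives x1 = 1/4, x2 = 13.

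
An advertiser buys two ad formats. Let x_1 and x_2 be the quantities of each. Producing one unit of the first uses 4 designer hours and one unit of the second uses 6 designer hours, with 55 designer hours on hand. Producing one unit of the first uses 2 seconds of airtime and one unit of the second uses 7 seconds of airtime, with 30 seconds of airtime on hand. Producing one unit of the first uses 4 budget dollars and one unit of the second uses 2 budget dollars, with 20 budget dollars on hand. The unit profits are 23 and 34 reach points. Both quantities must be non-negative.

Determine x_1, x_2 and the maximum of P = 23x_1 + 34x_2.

The optimum lies where 2x_1 + 7x_2 = 30 and 4x_1 + 2x_2 = 20.
Solving simultaneously gives x_1 = 10/3, x_2 = 10/3.

x_1 = 10/3, x_2 = 10/3, maximum P = 190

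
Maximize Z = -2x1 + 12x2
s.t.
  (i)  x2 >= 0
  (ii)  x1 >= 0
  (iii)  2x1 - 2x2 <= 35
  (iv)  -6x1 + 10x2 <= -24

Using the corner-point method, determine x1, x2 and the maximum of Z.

Feasible corners and Z = -2x1 + 12x2:
  (35/2, 0) → Z = -35
  (4, 0) → Z = -8
  (151/4, 81/4) → Z = 335/2

The binding constraints are 2x1 - 2x2 = 35 and -6x1 + 10x2 = -24.
Solving simultaneously gives x1 = 151/4, x2 = 81/4.

x1 = 151/4, x2 = 81/4, maximum Z = 335/2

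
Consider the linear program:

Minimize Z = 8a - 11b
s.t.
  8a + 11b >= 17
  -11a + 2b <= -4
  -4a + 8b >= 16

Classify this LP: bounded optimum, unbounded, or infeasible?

From the feasible point (4/5, 12/5), moving in the direction (2, 11) keeps every constraint satisfied while Z decreases without bound.

unbounded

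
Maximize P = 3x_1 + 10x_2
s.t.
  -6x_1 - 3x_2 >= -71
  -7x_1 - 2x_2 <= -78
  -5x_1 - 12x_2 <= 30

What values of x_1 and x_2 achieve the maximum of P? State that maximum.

x_1 = 92/9, x_2 = 29/9, maximum P = 566/9

Extreme points and P = 3x_1 + 10x_2:
  (92/9, 29/9) → P = 566/9
  (314/19, -535/57) → P = -2524/57
  (498/37, -300/37) → P = -1506/37

The binding constraints are -6x_1 - 3x_2 = -71 and -7x_1 - 2x_2 = -78.
Solving simultaneously gives x_1 = 92/9, x_2 = 29/9.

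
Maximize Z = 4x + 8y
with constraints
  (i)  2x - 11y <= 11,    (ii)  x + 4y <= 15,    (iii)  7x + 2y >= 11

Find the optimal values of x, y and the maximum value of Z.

Corner points and Z = 4x + 8y:
  (11, 1) → Z = 52
  (143/81, -55/81) → Z = 44/27
  (7/13, 47/13) → Z = 404/13

At the optimal vertex, 2x - 11y = 11 and x + 4y = 15.
Solving simultaneously gives x = 11, y = 1.

x = 11, y = 1, maximum Z = 52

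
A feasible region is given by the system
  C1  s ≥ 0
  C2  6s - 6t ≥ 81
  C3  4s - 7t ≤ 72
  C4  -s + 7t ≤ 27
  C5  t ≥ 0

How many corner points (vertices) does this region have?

The feasible vertices (each the meet of two boundaries and inside every other half-plane) are:
  (81/4, 27/4)
  (27/2, 0)
  (33, 60/7)
  (18, 0)

4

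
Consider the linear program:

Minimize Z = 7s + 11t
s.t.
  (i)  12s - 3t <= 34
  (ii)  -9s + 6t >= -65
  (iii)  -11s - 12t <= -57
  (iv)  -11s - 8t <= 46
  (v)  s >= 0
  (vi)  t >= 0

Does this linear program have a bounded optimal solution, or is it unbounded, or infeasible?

bounded optimum

Vertices and Z = 7s + 11t:
  (193/59, 310/177) → Z = 7463/177
  (0, 19/4) → Z = 209/4
The feasible region has finitely many vertices and no improving ray; the minimum is 7463/177 at (193/59, 310/177).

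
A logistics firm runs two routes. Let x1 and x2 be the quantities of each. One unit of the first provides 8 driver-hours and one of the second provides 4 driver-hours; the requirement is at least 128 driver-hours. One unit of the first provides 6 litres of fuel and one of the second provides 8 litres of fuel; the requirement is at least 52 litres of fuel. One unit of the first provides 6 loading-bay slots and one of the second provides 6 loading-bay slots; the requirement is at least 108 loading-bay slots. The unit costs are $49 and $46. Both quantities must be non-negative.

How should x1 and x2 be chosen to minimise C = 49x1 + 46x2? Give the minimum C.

x1 = 14, x2 = 4, minimum C = 870

Extreme points and C = 49x1 + 46x2:
  (0, 32) → C = 1472
  (18, 0) → C = 882
  (14, 4) → C = 870
The feasible region is unbounded (it extends along (0, 1), (1, 0)), but C strictly increases along every unbounded feasible direction, so there is no improving ray and the minimum is attained at a vertex.

At the optimal vertex, 8x1 + 4x2 = 128 and 6x1 + 6x2 = 108.
Solving simultaneously gives x1 = 14, x2 = 4.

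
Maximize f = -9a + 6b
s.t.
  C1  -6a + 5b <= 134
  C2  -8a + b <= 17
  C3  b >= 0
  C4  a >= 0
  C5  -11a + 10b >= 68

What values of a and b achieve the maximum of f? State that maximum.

a = 49/34, b = 485/17, maximum f = 5379/34

Extreme points and f = -9a + 6b:
  (49/34, 485/17) → f = 5379/34
  (0, 17) → f = 102
  (0, 34/5) → f = 204/5
The feasible region is unbounded (it extends along (10, 11), (5, 6)), but f strictly decreases along every unbounded feasible direction, so there is no improving ray and the maximum is attained at a vertex.

At the optimal vertex, -6a + 5b = 134 and -8a + b = 17.
Solving simultaneously gives a = 49/34, b = 485/17.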